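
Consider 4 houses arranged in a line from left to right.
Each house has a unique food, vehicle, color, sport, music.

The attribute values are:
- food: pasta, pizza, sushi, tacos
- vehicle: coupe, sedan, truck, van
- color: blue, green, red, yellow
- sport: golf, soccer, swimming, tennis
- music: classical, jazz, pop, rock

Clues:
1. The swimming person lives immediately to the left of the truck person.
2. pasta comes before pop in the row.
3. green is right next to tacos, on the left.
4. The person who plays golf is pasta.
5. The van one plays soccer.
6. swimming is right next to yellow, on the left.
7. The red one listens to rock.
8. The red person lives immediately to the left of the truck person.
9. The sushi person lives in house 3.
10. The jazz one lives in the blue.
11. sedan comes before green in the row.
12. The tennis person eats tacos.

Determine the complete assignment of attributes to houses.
Solution:

House | Food | Vehicle | Color | Sport | Music
----------------------------------------------
  1   | pizza | sedan | red | swimming | rock
  2   | pasta | truck | yellow | golf | classical
  3   | sushi | van | green | soccer | pop
  4   | tacos | coupe | blue | tennis | jazz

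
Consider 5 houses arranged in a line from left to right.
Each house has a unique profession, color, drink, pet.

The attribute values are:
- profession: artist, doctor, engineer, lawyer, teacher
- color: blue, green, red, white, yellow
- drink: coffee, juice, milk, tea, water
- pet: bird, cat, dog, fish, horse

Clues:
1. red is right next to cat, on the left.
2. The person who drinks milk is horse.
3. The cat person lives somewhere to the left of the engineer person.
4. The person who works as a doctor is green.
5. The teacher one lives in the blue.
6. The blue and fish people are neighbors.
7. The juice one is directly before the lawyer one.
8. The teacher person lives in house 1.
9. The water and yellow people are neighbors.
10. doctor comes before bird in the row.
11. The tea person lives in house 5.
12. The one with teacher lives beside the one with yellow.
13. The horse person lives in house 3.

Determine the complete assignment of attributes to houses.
Solution:

House | Profession | Color | Drink | Pet
----------------------------------------
  1   | teacher | blue | water | dog
  2   | artist | yellow | juice | fish
  3   | lawyer | red | milk | horse
  4   | doctor | green | coffee | cat
  5   | engineer | white | tea | bird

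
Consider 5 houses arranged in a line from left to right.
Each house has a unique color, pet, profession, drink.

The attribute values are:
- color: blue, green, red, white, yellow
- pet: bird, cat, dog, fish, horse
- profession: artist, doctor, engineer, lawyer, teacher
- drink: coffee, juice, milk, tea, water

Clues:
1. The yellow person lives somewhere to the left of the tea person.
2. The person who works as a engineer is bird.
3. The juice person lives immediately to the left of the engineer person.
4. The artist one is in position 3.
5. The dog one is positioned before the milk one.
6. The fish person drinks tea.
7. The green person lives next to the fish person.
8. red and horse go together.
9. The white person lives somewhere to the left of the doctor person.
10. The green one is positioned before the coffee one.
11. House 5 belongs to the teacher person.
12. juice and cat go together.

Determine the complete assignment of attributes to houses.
Solution:

House | Color | Pet | Profession | Drink
----------------------------------------
  1   | yellow | cat | lawyer | juice
  2   | green | bird | engineer | water
  3   | white | fish | artist | tea
  4   | blue | dog | doctor | coffee
  5   | red | horse | teacher | milk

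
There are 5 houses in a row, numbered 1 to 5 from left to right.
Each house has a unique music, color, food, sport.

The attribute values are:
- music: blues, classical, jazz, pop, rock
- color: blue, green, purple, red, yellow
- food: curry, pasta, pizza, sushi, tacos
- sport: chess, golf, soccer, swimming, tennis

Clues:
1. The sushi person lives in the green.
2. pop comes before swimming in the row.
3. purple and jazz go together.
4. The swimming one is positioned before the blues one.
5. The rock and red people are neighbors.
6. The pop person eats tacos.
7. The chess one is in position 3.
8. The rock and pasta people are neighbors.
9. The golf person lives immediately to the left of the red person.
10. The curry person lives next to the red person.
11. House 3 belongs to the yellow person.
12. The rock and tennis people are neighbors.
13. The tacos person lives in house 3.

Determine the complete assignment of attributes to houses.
Solution:

House | Music | Color | Food | Sport
------------------------------------
  1   | rock | blue | curry | golf
  2   | classical | red | pasta | tennis
  3   | pop | yellow | tacos | chess
  4   | jazz | purple | pizza | swimming
  5   | blues | green | sushi | soccer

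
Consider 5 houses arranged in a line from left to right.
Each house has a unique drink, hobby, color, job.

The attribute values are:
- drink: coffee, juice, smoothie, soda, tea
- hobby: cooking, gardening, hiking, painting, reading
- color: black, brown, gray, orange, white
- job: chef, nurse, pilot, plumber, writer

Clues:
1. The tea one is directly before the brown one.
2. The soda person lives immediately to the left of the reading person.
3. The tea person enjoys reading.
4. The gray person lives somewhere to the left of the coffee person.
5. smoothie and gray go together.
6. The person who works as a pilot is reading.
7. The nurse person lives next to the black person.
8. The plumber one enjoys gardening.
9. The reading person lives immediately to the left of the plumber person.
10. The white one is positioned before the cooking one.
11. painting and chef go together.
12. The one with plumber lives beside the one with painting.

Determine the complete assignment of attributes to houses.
Solution:

House | Drink | Hobby | Color | Job
-----------------------------------
  1   | soda | hiking | white | nurse
  2   | tea | reading | black | pilot
  3   | juice | gardening | brown | plumber
  4   | smoothie | painting | gray | chef
  5   | coffee | cooking | orange | writer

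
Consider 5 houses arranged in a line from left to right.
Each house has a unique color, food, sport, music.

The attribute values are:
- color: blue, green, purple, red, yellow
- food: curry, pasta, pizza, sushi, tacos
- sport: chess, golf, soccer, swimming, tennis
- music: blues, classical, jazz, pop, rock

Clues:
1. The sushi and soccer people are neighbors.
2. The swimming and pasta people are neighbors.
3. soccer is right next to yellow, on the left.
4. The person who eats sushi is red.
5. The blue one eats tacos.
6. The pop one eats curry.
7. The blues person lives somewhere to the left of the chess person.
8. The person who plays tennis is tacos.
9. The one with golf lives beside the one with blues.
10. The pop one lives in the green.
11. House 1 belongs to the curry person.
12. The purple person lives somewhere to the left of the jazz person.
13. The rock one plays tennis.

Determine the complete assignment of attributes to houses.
Solution:

House | Color | Food | Sport | Music
------------------------------------
  1   | green | curry | golf | pop
  2   | red | sushi | swimming | blues
  3   | purple | pasta | soccer | classical
  4   | yellow | pizza | chess | jazz
  5   | blue | tacos | tennis | rock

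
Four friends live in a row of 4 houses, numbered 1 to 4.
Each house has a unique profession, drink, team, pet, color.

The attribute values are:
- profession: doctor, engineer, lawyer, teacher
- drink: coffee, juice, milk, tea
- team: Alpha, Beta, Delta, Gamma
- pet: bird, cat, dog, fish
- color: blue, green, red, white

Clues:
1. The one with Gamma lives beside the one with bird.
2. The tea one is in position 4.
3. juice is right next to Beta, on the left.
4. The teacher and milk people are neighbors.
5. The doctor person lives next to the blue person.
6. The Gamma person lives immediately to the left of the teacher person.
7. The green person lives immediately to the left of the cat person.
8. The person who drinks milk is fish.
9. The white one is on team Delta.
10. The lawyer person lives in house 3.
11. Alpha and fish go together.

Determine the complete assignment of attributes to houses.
Solution:

House | Profession | Drink | Team | Pet | Color
-----------------------------------------------
  1   | doctor | juice | Gamma | dog | red
  2   | teacher | coffee | Beta | bird | blue
  3   | lawyer | milk | Alpha | fish | green
  4   | engineer | tea | Delta | cat | white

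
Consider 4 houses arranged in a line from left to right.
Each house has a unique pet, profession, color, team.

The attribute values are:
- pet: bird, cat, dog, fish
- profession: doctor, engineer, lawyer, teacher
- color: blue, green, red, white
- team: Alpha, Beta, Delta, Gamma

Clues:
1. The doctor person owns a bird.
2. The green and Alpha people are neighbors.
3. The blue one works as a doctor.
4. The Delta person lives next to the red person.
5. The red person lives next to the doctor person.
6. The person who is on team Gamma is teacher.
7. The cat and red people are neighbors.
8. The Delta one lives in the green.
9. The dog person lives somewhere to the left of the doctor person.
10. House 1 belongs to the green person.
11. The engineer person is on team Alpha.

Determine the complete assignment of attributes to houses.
Solution:

House | Pet | Profession | Color | Team
---------------------------------------
  1   | cat | lawyer | green | Delta
  2   | dog | engineer | red | Alpha
  3   | bird | doctor | blue | Beta
  4   | fish | teacher | white | Gamma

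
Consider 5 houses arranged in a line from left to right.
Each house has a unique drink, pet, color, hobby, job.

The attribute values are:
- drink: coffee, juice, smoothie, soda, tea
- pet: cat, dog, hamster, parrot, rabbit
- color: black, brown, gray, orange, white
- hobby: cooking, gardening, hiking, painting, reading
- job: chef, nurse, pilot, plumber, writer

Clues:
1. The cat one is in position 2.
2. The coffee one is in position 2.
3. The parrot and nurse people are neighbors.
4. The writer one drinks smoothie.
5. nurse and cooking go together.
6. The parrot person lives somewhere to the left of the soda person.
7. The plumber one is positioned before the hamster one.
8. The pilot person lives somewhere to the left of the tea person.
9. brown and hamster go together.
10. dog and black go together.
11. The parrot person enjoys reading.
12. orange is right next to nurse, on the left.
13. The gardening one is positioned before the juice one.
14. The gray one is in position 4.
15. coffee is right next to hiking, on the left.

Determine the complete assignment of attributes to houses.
Solution:

House | Drink | Pet | Color | Hobby | Job
-----------------------------------------
  1   | smoothie | parrot | orange | reading | writer
  2   | coffee | cat | white | cooking | nurse
  3   | soda | dog | black | hiking | pilot
  4   | tea | rabbit | gray | gardening | plumber
  5   | juice | hamster | brown | painting | chef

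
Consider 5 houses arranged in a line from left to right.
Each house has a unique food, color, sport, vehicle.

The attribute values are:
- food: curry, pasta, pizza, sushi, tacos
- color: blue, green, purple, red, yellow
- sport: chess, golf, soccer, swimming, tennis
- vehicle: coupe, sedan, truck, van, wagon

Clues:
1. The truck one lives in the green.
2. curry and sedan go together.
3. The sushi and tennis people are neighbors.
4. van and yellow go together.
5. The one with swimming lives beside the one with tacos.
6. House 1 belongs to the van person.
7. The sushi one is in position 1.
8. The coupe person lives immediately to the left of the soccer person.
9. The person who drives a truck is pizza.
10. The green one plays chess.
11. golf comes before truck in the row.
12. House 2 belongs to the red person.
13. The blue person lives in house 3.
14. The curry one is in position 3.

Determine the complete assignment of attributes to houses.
Solution:

House | Food | Color | Sport | Vehicle
--------------------------------------
  1   | sushi | yellow | swimming | van
  2   | tacos | red | tennis | coupe
  3   | curry | blue | soccer | sedan
  4   | pasta | purple | golf | wagon
  5   | pizza | green | chess | truck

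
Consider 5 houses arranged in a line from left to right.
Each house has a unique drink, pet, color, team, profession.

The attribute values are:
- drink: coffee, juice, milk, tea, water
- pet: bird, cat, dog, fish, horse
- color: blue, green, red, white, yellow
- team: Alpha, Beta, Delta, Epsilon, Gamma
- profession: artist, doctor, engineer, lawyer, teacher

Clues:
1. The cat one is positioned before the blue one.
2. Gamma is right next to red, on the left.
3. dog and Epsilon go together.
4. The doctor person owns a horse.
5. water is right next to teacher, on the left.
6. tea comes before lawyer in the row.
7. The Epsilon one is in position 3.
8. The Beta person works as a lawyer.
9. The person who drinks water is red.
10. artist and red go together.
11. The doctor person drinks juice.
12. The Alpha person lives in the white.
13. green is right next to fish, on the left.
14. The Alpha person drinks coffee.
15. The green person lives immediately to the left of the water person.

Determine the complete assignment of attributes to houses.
Solution:

House | Drink | Pet | Color | Team | Profession
-----------------------------------------------
  1   | juice | horse | green | Gamma | doctor
  2   | water | fish | red | Delta | artist
  3   | tea | dog | yellow | Epsilon | teacher
  4   | coffee | cat | white | Alpha | engineer
  5   | milk | bird | blue | Beta | lawyer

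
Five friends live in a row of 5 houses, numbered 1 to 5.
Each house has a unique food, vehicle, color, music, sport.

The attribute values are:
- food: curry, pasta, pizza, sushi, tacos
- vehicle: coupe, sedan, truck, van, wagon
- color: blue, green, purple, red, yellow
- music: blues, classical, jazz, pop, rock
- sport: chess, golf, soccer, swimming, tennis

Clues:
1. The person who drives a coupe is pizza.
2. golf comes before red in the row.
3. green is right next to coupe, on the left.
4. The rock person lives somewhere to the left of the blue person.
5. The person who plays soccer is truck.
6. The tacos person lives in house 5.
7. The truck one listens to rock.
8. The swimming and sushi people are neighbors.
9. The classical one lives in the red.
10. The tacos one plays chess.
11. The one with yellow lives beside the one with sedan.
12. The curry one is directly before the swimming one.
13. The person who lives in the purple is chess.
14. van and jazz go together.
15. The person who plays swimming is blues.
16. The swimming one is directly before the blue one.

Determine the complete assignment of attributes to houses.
Solution:

House | Food | Vehicle | Color | Music | Sport
----------------------------------------------
  1   | curry | truck | green | rock | soccer
  2   | pizza | coupe | yellow | blues | swimming
  3   | sushi | sedan | blue | pop | golf
  4   | pasta | wagon | red | classical | tennis
  5   | tacos | van | purple | jazz | chess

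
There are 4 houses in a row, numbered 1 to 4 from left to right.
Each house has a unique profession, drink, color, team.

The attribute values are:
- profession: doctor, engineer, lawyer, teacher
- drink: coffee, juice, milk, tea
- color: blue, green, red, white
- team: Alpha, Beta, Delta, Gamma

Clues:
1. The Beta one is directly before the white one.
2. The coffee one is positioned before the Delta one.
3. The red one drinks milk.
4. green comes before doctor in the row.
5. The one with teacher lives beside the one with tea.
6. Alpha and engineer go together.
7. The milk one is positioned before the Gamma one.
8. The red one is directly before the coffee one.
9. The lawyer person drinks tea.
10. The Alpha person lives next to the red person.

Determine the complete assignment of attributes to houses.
Solution:

House | Profession | Drink | Color | Team
-----------------------------------------
  1   | engineer | juice | green | Alpha
  2   | doctor | milk | red | Beta
  3   | teacher | coffee | white | Gamma
  4   | lawyer | tea | blue | Delta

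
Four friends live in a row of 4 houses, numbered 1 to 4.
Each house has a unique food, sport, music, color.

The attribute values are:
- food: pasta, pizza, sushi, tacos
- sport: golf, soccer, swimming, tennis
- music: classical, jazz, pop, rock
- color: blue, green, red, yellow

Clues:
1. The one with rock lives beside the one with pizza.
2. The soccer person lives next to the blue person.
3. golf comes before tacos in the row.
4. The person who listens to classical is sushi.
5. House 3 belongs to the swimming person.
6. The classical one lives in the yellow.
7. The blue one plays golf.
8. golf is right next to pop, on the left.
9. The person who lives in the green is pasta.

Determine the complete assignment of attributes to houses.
Solution:

House | Food | Sport | Music | Color
------------------------------------
  1   | pasta | soccer | rock | green
  2   | pizza | golf | jazz | blue
  3   | tacos | swimming | pop | red
  4   | sushi | tennis | classical | yellow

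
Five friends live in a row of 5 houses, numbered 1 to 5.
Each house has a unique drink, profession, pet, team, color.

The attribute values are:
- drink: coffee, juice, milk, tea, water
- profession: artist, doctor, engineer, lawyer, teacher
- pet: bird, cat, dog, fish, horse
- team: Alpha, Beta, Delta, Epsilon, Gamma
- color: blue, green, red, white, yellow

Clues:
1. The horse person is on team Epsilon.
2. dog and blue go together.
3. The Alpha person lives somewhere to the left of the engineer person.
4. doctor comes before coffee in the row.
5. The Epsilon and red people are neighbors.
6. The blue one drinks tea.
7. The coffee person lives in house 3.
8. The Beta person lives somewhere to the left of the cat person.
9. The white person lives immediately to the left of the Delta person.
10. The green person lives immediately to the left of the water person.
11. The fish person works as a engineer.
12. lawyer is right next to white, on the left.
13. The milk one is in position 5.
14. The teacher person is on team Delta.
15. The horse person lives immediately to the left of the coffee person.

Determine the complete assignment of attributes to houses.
Solution:

House | Drink | Profession | Pet | Team | Color
-----------------------------------------------
  1   | juice | lawyer | bird | Beta | green
  2   | water | doctor | horse | Epsilon | white
  3   | coffee | teacher | cat | Delta | red
  4   | tea | artist | dog | Alpha | blue
  5   | milk | engineer | fish | Gamma | yellow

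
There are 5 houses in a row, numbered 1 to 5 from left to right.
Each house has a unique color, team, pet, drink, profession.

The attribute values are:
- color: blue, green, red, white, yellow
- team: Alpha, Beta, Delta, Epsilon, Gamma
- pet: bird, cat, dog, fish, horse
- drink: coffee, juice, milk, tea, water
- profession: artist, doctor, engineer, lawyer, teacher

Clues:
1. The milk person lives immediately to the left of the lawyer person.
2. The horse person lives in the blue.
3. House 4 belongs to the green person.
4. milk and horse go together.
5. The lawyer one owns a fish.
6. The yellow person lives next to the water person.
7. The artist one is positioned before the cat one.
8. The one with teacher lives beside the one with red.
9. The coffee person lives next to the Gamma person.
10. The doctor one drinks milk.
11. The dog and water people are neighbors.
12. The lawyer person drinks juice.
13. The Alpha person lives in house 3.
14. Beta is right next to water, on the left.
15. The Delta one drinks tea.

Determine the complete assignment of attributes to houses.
Solution:

House | Color | Team | Pet | Drink | Profession
-----------------------------------------------
  1   | yellow | Beta | dog | coffee | teacher
  2   | red | Gamma | bird | water | artist
  3   | blue | Alpha | horse | milk | doctor
  4   | green | Epsilon | fish | juice | lawyer
  5   | white | Delta | cat | tea | engineer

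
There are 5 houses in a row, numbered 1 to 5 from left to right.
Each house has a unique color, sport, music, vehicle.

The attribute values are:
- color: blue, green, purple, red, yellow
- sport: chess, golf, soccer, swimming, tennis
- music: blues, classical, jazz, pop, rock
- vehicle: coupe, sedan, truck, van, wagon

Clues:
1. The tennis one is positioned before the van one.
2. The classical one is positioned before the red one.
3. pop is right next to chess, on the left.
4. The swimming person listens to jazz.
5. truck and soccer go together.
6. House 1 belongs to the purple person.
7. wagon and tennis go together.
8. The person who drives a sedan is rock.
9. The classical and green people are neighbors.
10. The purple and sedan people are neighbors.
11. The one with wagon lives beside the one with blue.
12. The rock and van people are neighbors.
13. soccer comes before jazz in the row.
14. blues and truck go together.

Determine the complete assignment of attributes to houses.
Solution:

House | Color | Sport | Music | Vehicle
---------------------------------------
  1   | purple | tennis | pop | wagon
  2   | blue | chess | rock | sedan
  3   | yellow | golf | classical | van
  4   | green | soccer | blues | truck
  5   | red | swimming | jazz | coupe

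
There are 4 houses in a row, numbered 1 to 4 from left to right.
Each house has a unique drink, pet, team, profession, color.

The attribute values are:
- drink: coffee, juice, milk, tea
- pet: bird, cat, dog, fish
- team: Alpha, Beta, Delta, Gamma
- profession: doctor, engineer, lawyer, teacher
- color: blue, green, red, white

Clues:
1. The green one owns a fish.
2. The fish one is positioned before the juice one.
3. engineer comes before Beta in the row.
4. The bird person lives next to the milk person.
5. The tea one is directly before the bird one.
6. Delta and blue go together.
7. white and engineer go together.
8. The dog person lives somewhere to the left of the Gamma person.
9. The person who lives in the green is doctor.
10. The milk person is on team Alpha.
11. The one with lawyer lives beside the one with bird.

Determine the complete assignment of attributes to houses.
Solution:

House | Drink | Pet | Team | Profession | Color
-----------------------------------------------
  1   | tea | dog | Delta | lawyer | blue
  2   | coffee | bird | Gamma | engineer | white
  3   | milk | fish | Alpha | doctor | green
  4   | juice | cat | Beta | teacher | red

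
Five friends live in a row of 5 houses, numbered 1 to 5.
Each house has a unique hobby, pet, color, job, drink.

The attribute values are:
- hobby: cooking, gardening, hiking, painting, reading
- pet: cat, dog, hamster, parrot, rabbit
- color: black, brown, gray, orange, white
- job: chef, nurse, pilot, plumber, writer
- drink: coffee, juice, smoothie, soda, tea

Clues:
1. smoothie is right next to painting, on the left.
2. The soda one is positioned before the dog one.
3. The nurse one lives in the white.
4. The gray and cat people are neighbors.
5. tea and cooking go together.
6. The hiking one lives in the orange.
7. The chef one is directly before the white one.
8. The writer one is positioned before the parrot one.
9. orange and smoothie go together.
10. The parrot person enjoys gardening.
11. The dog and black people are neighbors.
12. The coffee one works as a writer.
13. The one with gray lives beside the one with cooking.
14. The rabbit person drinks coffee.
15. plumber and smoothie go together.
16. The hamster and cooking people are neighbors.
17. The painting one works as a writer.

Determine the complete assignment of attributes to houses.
Solution:

House | Hobby | Pet | Color | Job | Drink
-----------------------------------------
  1   | reading | hamster | gray | chef | soda
  2   | cooking | cat | white | nurse | tea
  3   | hiking | dog | orange | plumber | smoothie
  4   | painting | rabbit | black | writer | coffee
  5   | gardening | parrot | brown | pilot | juice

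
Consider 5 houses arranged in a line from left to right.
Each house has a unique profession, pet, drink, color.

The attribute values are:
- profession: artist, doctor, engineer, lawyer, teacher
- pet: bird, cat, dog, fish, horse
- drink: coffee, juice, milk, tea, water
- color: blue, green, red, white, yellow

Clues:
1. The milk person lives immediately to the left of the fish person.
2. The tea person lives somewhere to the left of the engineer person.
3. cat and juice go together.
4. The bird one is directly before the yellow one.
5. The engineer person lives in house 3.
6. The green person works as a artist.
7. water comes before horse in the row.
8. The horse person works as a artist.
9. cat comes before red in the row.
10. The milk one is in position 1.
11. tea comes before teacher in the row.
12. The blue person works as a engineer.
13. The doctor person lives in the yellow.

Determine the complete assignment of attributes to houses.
Solution:

House | Profession | Pet | Drink | Color
----------------------------------------
  1   | lawyer | bird | milk | white
  2   | doctor | fish | tea | yellow
  3   | engineer | cat | juice | blue
  4   | teacher | dog | water | red
  5   | artist | horse | coffee | green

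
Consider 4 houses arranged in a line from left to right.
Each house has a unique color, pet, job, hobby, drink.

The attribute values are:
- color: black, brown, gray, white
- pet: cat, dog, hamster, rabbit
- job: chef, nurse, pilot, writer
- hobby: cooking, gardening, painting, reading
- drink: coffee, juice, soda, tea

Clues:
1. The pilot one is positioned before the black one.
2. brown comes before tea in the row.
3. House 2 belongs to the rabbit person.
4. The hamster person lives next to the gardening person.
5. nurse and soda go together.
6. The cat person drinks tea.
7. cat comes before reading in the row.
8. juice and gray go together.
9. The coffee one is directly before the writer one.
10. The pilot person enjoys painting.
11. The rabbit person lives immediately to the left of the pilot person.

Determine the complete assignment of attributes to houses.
Solution:

House | Color | Pet | Job | Hobby | Drink
-----------------------------------------
  1   | brown | hamster | chef | cooking | coffee
  2   | gray | rabbit | writer | gardening | juice
  3   | white | cat | pilot | painting | tea
  4   | black | dog | nurse | reading | soda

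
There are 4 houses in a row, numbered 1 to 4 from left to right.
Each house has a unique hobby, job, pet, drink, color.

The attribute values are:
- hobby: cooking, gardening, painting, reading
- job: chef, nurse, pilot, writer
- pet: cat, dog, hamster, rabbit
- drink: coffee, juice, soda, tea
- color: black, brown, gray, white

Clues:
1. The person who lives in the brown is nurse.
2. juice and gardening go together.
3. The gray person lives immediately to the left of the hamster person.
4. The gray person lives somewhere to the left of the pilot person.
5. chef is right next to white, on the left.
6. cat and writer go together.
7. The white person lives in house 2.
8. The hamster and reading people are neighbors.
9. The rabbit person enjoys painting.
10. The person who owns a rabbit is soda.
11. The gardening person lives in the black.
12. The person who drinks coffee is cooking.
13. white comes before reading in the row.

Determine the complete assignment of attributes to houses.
Solution:

House | Hobby | Job | Pet | Drink | Color
-----------------------------------------
  1   | painting | chef | rabbit | soda | gray
  2   | cooking | pilot | hamster | coffee | white
  3   | reading | nurse | dog | tea | brown
  4   | gardening | writer | cat | juice | black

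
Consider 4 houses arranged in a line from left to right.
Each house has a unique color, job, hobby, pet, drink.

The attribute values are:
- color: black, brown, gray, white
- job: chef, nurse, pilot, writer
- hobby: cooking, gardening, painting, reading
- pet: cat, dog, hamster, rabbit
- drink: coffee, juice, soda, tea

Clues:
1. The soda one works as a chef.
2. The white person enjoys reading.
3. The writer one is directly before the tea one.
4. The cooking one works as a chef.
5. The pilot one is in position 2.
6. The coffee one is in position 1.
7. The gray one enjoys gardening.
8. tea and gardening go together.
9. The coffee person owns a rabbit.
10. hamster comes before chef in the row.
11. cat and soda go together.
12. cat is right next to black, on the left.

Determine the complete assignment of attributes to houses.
Solution:

House | Color | Job | Hobby | Pet | Drink
-----------------------------------------
  1   | white | writer | reading | rabbit | coffee
  2   | gray | pilot | gardening | hamster | tea
  3   | brown | chef | cooking | cat | soda
  4   | black | nurse | painting | dog | juice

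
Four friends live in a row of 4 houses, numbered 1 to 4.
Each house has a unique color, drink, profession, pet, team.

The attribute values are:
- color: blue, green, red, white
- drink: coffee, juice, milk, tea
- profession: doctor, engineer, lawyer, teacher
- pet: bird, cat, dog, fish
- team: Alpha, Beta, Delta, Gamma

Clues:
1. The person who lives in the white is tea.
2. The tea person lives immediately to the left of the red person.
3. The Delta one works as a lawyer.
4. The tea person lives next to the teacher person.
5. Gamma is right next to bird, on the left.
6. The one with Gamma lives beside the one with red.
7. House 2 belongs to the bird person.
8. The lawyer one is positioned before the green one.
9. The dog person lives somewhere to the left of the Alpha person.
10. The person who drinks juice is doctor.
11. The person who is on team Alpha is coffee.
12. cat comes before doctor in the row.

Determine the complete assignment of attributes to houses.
Solution:

House | Color | Drink | Profession | Pet | Team
-----------------------------------------------
  1   | white | tea | engineer | dog | Gamma
  2   | red | coffee | teacher | bird | Alpha
  3   | blue | milk | lawyer | cat | Delta
  4   | green | juice | doctor | fish | Beta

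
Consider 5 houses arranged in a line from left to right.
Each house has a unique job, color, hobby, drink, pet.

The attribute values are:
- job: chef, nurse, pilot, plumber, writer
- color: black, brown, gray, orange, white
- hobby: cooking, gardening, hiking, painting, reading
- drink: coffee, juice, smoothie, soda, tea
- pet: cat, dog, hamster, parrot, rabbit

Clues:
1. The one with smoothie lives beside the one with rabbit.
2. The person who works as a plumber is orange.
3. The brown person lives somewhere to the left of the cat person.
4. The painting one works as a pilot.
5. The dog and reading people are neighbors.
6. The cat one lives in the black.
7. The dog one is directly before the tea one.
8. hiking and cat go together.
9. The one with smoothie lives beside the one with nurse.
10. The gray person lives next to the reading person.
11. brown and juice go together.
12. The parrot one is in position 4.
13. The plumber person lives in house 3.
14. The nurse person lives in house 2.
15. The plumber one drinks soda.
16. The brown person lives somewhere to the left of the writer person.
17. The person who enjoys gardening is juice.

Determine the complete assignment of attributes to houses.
Solution:

House | Job | Color | Hobby | Drink | Pet
-----------------------------------------
  1   | pilot | gray | painting | smoothie | dog
  2   | nurse | white | reading | tea | rabbit
  3   | plumber | orange | cooking | soda | hamster
  4   | chef | brown | gardening | juice | parrot
  5   | writer | black | hiking | coffee | cat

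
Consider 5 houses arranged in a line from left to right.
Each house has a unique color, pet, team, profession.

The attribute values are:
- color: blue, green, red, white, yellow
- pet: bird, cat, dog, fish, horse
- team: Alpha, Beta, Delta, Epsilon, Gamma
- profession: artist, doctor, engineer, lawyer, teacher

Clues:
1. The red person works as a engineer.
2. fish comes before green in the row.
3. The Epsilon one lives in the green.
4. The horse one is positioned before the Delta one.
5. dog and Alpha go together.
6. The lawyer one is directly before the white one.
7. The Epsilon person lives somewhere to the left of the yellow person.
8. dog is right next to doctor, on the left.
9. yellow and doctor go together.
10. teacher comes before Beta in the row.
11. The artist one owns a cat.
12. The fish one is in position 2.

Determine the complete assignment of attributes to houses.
Solution:

House | Color | Pet | Team | Profession
---------------------------------------
  1   | blue | horse | Gamma | lawyer
  2   | white | fish | Delta | teacher
  3   | green | cat | Epsilon | artist
  4   | red | dog | Alpha | engineer
  5   | yellow | bird | Beta | doctor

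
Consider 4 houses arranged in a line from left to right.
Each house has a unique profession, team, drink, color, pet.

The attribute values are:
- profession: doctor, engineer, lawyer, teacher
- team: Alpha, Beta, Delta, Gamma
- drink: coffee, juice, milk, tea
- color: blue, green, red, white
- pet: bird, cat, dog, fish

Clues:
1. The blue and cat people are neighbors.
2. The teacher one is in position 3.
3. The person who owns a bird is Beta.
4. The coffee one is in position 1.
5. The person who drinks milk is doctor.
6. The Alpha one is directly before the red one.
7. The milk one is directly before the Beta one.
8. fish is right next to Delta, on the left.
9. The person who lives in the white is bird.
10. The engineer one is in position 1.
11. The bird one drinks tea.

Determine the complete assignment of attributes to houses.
Solution:

House | Profession | Team | Drink | Color | Pet
-----------------------------------------------
  1   | engineer | Alpha | coffee | blue | fish
  2   | doctor | Delta | milk | red | cat
  3   | teacher | Beta | tea | white | bird
  4   | lawyer | Gamma | juice | green | dog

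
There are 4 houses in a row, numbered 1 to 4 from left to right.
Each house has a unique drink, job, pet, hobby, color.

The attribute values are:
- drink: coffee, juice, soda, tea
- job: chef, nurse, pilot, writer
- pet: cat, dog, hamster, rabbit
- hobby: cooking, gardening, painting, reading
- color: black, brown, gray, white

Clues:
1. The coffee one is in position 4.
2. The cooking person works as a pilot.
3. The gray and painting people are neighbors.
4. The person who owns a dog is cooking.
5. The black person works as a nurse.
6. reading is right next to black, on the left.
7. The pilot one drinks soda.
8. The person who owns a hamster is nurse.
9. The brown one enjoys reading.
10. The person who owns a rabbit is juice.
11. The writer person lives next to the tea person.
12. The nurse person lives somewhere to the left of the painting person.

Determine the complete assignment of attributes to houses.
Solution:

House | Drink | Job | Pet | Hobby | Color
-----------------------------------------
  1   | juice | writer | rabbit | reading | brown
  2   | tea | nurse | hamster | gardening | black
  3   | soda | pilot | dog | cooking | gray
  4   | coffee | chef | cat | painting | white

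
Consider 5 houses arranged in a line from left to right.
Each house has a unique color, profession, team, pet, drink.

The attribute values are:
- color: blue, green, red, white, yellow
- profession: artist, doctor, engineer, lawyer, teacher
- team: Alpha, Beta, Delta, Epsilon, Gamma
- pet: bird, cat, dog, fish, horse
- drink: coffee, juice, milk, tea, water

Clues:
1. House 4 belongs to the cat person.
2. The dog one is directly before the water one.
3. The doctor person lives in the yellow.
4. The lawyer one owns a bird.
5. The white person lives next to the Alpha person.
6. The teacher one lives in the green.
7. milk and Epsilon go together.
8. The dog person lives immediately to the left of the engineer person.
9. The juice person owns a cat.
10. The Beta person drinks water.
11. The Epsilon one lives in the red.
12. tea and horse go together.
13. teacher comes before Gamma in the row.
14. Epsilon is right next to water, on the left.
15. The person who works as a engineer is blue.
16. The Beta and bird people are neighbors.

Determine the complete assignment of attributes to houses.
Solution:

House | Color | Profession | Team | Pet | Drink
-----------------------------------------------
  1   | red | artist | Epsilon | dog | milk
  2   | blue | engineer | Beta | fish | water
  3   | white | lawyer | Delta | bird | coffee
  4   | green | teacher | Alpha | cat | juice
  5   | yellow | doctor | Gamma | horse | tea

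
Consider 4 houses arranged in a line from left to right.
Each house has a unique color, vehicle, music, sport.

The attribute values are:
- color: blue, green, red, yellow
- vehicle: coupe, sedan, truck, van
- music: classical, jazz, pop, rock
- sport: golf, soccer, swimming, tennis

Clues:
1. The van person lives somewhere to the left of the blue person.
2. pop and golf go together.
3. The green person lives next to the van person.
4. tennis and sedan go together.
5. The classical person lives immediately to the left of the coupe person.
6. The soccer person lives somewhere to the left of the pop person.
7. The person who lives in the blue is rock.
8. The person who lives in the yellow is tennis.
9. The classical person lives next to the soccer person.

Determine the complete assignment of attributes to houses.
Solution:

House | Color | Vehicle | Music | Sport
---------------------------------------
  1   | yellow | sedan | classical | tennis
  2   | green | coupe | jazz | soccer
  3   | red | van | pop | golf
  4   | blue | truck | rock | swimming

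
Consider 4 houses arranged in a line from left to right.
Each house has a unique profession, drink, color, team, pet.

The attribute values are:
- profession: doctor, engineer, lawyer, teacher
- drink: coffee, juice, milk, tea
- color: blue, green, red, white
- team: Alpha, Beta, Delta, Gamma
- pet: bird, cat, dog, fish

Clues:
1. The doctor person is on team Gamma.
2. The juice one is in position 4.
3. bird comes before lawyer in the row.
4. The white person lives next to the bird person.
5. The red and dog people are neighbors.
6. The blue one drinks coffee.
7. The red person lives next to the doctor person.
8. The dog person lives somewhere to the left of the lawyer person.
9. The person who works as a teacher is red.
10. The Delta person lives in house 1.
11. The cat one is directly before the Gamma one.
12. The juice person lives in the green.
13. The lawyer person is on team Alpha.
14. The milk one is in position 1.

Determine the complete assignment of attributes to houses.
Solution:

House | Profession | Drink | Color | Team | Pet
-----------------------------------------------
  1   | teacher | milk | red | Delta | cat
  2   | doctor | tea | white | Gamma | dog
  3   | engineer | coffee | blue | Beta | bird
  4   | lawyer | juice | green | Alpha | fish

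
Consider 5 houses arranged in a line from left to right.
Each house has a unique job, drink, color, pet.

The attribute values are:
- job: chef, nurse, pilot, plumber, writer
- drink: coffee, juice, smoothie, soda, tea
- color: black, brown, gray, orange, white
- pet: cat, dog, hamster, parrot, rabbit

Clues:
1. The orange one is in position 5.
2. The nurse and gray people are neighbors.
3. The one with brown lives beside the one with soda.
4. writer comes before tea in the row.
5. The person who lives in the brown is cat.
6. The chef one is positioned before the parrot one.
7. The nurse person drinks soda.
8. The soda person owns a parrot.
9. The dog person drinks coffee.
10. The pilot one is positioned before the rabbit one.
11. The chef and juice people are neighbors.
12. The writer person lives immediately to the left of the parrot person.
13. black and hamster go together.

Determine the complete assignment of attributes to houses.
Solution:

House | Job | Drink | Color | Pet
---------------------------------
  1   | chef | smoothie | black | hamster
  2   | writer | juice | brown | cat
  3   | nurse | soda | white | parrot
  4   | pilot | coffee | gray | dog
  5   | plumber | tea | orange | rabbit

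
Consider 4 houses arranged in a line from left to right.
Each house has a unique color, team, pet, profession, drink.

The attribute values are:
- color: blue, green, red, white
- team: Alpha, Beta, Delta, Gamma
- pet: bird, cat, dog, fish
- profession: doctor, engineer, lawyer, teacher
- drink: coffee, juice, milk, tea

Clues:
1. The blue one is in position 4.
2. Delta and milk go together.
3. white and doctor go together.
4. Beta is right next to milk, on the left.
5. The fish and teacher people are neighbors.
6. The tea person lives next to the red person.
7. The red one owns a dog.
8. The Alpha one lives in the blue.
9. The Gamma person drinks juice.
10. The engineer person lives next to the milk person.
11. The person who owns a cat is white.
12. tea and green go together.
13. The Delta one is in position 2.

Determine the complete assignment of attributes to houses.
Solution:

House | Color | Team | Pet | Profession | Drink
-----------------------------------------------
  1   | green | Beta | fish | engineer | tea
  2   | red | Delta | dog | teacher | milk
  3   | white | Gamma | cat | doctor | juice
  4   | blue | Alpha | bird | lawyer | coffee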